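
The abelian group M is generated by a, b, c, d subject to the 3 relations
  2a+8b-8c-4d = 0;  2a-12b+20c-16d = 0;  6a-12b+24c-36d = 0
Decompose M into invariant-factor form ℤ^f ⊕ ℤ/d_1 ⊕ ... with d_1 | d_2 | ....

rank_ℚ(R)=3; free=4−3=1
SNF(R) diag = [2, 4, 12] → torsion [2, 4, 12]

Answer: M ≅ ℤ^1 ⊕ ℤ/2 ⊕ ℤ/4 ⊕ ℤ/12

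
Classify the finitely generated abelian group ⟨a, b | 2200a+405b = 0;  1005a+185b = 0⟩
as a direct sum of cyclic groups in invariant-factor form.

Answer: M ≅ ℤ/5 ⊕ ℤ/5

Derivation:
rank_ℚ(R)=2; free=2−2=0
SNF(R) diag = [5, 5] → torsion [5, 5]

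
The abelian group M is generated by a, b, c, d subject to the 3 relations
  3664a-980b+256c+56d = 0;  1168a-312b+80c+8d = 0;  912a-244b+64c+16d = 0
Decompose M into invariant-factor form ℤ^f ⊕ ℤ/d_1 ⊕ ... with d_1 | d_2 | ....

Answer: M ≅ ℤ^1 ⊕ ℤ/4 ⊕ ℤ/8 ⊕ ℤ/16

Derivation:
rank_ℚ(R)=3; free=4−3=1
SNF(R) diag = [4, 8, 16] → torsion [4, 8, 16]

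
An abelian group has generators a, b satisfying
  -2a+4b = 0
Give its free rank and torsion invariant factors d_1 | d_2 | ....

rank_ℚ(R)=1; free=2−1=1
SNF(R) diag = [2] → torsion [2]

Answer: M ≅ ℤ^1 ⊕ ℤ/2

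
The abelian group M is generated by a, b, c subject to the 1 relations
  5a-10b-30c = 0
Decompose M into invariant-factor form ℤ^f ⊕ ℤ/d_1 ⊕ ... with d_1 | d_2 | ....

Answer: M ≅ ℤ^2 ⊕ ℤ/5

Derivation:
rank_ℚ(R)=1; free=3−1=2
SNF(R) diag = [5] → torsion [5]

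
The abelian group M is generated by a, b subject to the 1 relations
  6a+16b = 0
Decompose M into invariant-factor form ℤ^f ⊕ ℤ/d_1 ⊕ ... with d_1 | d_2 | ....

rank_ℚ(R)=1; free=2−1=1
SNF(R) diag = [2] → torsion [2]

Answer: M ≅ ℤ^1 ⊕ ℤ/2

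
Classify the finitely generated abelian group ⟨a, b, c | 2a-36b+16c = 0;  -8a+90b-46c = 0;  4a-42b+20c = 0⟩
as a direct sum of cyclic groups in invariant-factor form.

Answer: M ≅ ℤ/2 ⊕ ℤ/6 ⊕ ℤ/18

Derivation:
rank_ℚ(R)=3; free=3−3=0
SNF(R) diag = [2, 6, 18] → torsion [2, 6, 18]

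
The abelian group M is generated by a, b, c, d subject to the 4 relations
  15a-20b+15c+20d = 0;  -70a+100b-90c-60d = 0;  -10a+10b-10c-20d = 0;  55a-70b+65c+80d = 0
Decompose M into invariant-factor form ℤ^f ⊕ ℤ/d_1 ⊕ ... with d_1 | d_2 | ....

Answer: M ≅ ℤ/5 ⊕ ℤ/10 ⊕ ℤ/10 ⊕ ℤ/20

Derivation:
rank_ℚ(R)=4; free=4−4=0
SNF(R) diag = [5, 10, 10, 20] → torsion [5, 10, 10, 20]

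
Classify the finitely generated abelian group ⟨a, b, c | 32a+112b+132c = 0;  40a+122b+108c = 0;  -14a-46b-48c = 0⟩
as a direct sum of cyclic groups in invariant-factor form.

rank_ℚ(R)=3; free=3−3=0
SNF(R) diag = [2, 6, 12] → torsion [2, 6, 12]

Answer: M ≅ ℤ/2 ⊕ ℤ/6 ⊕ ℤ/12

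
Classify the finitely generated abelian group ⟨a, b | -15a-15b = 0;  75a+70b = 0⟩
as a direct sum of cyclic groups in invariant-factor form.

Answer: M ≅ ℤ/5 ⊕ ℤ/15

Derivation:
rank_ℚ(R)=2; free=2−2=0
SNF(R) diag = [5, 15] → torsion [5, 15]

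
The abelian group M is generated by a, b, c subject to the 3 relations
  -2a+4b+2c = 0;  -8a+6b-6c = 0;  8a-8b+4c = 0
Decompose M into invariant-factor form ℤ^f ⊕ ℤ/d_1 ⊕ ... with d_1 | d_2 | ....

rank_ℚ(R)=3; free=3−3=0
SNF(R) diag = [2, 2, 4] → torsion [2, 2, 4]

Answer: M ≅ ℤ/2 ⊕ ℤ/2 ⊕ ℤ/4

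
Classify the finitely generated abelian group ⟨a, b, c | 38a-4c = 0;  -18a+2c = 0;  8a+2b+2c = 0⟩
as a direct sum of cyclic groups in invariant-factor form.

Answer: M ≅ ℤ/2 ⊕ ℤ/2 ⊕ ℤ/2

Derivation:
rank_ℚ(R)=3; free=3−3=0
SNF(R) diag = [2, 2, 2] → torsion [2, 2, 2]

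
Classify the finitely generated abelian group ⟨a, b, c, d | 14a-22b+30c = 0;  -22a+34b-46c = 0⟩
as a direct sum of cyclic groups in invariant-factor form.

Answer: M ≅ ℤ^2 ⊕ ℤ/2 ⊕ ℤ/4

Derivation:
rank_ℚ(R)=2; free=4−2=2
SNF(R) diag = [2, 4] → torsion [2, 4]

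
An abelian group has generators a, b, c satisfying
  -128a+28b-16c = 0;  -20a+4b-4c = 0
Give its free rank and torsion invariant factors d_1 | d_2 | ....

rank_ℚ(R)=2; free=3−2=1
SNF(R) diag = [4, 12] → torsion [4, 12]

Answer: M ≅ ℤ^1 ⊕ ℤ/4 ⊕ ℤ/12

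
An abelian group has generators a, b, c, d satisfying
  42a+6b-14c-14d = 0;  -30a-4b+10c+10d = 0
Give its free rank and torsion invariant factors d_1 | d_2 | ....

Answer: M ≅ ℤ^2 ⊕ ℤ/2 ⊕ ℤ/2

Derivation:
rank_ℚ(R)=2; free=4−2=2
SNF(R) diag = [2, 2] → torsion [2, 2]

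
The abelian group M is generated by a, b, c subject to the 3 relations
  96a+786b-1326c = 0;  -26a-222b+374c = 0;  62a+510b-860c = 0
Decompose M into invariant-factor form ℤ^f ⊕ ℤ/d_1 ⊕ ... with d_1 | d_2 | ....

Answer: M ≅ ℤ/2 ⊕ ℤ/6 ⊕ ℤ/18

Derivation:
rank_ℚ(R)=3; free=3−3=0
SNF(R) diag = [2, 6, 18] → torsion [2, 6, 18]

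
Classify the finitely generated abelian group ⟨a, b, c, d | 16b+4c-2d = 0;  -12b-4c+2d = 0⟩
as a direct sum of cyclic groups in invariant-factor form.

rank_ℚ(R)=2; free=4−2=2
SNF(R) diag = [2, 4] → torsion [2, 4]

Answer: M ≅ ℤ^2 ⊕ ℤ/2 ⊕ ℤ/4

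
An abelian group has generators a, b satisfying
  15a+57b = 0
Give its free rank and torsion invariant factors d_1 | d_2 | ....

rank_ℚ(R)=1; free=2−1=1
SNF(R) diag = [3] → torsion [3]

Answer: M ≅ ℤ^1 ⊕ ℤ/3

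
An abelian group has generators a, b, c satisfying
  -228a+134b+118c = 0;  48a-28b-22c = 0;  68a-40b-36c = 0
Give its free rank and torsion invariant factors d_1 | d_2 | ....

rank_ℚ(R)=3; free=3−3=0
SNF(R) diag = [2, 2, 4] → torsion [2, 2, 4]

Answer: M ≅ ℤ/2 ⊕ ℤ/2 ⊕ ℤ/4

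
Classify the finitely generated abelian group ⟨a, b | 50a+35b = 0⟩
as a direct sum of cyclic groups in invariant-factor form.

rank_ℚ(R)=1; free=2−1=1
SNF(R) diag = [5] → torsion [5]

Answer: M ≅ ℤ^1 ⊕ ℤ/5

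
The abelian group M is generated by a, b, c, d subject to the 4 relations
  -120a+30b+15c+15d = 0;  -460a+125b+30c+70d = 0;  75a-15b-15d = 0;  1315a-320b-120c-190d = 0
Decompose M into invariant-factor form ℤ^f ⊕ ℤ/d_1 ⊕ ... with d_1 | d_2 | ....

rank_ℚ(R)=4; free=4−4=0
SNF(R) diag = [5, 15, 15, 15] → torsion [5, 15, 15, 15]

Answer: M ≅ ℤ/5 ⊕ ℤ/15 ⊕ ℤ/15 ⊕ ℤ/15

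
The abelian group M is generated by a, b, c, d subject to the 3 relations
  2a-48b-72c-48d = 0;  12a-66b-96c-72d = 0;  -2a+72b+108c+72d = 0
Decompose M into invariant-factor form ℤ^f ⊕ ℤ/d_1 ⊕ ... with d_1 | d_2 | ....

Answer: M ≅ ℤ^1 ⊕ ℤ/2 ⊕ ℤ/6 ⊕ ℤ/12

Derivation:
rank_ℚ(R)=3; free=4−3=1
SNF(R) diag = [2, 6, 12] → torsion [2, 6, 12]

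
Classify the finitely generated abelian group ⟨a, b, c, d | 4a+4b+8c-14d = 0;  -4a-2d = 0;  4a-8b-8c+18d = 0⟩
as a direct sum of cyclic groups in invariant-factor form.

Answer: M ≅ ℤ^1 ⊕ ℤ/2 ⊕ ℤ/4 ⊕ ℤ/8

Derivation:
rank_ℚ(R)=3; free=4−3=1
SNF(R) diag = [2, 4, 8] → torsion [2, 4, 8]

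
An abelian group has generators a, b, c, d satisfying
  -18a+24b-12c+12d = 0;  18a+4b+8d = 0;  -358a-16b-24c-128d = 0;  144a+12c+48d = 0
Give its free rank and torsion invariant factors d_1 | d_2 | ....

rank_ℚ(R)=4; free=4−4=0
SNF(R) diag = [2, 4, 12, 12] → torsion [2, 4, 12, 12]

Answer: M ≅ ℤ/2 ⊕ ℤ/4 ⊕ ℤ/12 ⊕ ℤ/12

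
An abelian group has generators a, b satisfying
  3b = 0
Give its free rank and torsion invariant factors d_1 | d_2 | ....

Answer: M ≅ ℤ^1 ⊕ ℤ/3

Derivation:
rank_ℚ(R)=1; free=2−1=1
SNF(R) diag = [3] → torsion [3]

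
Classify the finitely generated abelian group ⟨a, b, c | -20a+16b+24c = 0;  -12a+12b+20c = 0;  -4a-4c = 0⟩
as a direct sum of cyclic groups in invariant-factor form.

Answer: M ≅ ℤ/4 ⊕ ℤ/4 ⊕ ℤ/4

Derivation:
rank_ℚ(R)=3; free=3−3=0
SNF(R) diag = [4, 4, 4] → torsion [4, 4, 4]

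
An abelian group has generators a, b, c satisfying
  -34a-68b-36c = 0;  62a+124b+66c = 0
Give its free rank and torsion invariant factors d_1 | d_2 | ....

Answer: M ≅ ℤ^1 ⊕ ℤ/2 ⊕ ℤ/6

Derivation:
rank_ℚ(R)=2; free=3−2=1
SNF(R) diag = [2, 6] → torsion [2, 6]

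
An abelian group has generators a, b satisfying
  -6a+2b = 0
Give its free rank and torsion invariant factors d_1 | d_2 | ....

rank_ℚ(R)=1; free=2−1=1
SNF(R) diag = [2] → torsion [2]

Answer: M ≅ ℤ^1 ⊕ ℤ/2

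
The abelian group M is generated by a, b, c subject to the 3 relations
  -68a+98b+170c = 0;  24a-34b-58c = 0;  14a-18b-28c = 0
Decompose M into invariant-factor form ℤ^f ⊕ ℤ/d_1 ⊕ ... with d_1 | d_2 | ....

rank_ℚ(R)=3; free=3−3=0
SNF(R) diag = [2, 2, 4] → torsion [2, 2, 4]

Answer: M ≅ ℤ/2 ⊕ ℤ/2 ⊕ ℤ/4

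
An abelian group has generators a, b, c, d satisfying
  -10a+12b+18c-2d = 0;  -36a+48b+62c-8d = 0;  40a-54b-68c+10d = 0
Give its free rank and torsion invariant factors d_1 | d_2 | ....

Answer: M ≅ ℤ^1 ⊕ ℤ/2 ⊕ ℤ/2 ⊕ ℤ/6

Derivation:
rank_ℚ(R)=3; free=4−3=1
SNF(R) diag = [2, 2, 6] → torsion [2, 2, 6]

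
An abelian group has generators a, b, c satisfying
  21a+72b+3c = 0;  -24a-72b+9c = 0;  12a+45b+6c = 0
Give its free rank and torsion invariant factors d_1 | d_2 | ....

Answer: M ≅ ℤ/3 ⊕ ℤ/3 ⊕ ℤ/9

Derivation:
rank_ℚ(R)=3; free=3−3=0
SNF(R) diag = [3, 3, 9] → torsion [3, 3, 9]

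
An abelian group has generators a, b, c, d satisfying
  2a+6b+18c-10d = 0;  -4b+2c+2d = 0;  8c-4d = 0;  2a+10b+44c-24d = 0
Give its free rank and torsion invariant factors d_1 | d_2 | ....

rank_ℚ(R)=4; free=4−4=0
SNF(R) diag = [2, 2, 4, 8] → torsion [2, 2, 4, 8]

Answer: M ≅ ℤ/2 ⊕ ℤ/2 ⊕ ℤ/4 ⊕ ℤ/8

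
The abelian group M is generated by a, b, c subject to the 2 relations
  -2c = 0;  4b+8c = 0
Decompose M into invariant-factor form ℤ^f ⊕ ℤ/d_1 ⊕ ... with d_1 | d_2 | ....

Answer: M ≅ ℤ^1 ⊕ ℤ/2 ⊕ ℤ/4

Derivation:
rank_ℚ(R)=2; free=3−2=1
SNF(R) diag = [2, 4] → torsion [2, 4]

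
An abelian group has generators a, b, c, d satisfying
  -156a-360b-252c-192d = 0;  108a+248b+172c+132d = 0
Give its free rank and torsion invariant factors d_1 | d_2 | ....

Answer: M ≅ ℤ^2 ⊕ ℤ/4 ⊕ ℤ/12

Derivation:
rank_ℚ(R)=2; free=4−2=2
SNF(R) diag = [4, 12] → torsion [4, 12]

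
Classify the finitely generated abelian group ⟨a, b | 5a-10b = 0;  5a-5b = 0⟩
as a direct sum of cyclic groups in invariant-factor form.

rank_ℚ(R)=2; free=2−2=0
SNF(R) diag = [5, 5] → torsion [5, 5]

Answer: M ≅ ℤ/5 ⊕ ℤ/5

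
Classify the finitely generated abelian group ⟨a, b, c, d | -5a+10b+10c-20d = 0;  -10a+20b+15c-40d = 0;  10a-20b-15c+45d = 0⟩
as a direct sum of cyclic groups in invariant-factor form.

rank_ℚ(R)=3; free=4−3=1
SNF(R) diag = [5, 5, 5] → torsion [5, 5, 5]

Answer: M ≅ ℤ^1 ⊕ ℤ/5 ⊕ ℤ/5 ⊕ ℤ/5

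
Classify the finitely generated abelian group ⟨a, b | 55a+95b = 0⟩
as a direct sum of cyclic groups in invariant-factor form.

Answer: M ≅ ℤ^1 ⊕ ℤ/5

Derivation:
rank_ℚ(R)=1; free=2−1=1
SNF(R) diag = [5] → torsion [5]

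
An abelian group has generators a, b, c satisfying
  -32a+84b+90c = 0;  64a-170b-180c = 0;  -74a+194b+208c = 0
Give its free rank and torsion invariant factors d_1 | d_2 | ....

Answer: M ≅ ℤ/2 ⊕ ℤ/2 ⊕ ℤ/2

Derivation:
rank_ℚ(R)=3; free=3−3=0
SNF(R) diag = [2, 2, 2] → torsion [2, 2, 2]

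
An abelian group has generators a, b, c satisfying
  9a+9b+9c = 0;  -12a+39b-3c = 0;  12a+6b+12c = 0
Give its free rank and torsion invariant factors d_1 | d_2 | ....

Answer: M ≅ ℤ/3 ⊕ ℤ/9 ⊕ ℤ/18

Derivation:
rank_ℚ(R)=3; free=3−3=0
SNF(R) diag = [3, 9, 18] → torsion [3, 9, 18]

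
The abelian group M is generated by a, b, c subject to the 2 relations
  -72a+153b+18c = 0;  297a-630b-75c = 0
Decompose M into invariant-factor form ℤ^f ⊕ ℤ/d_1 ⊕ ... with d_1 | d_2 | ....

Answer: M ≅ ℤ^1 ⊕ ℤ/3 ⊕ ℤ/9

Derivation:
rank_ℚ(R)=2; free=3−2=1
SNF(R) diag = [3, 9] → torsion [3, 9]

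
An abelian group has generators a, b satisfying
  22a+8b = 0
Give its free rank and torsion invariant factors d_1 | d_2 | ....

rank_ℚ(R)=1; free=2−1=1
SNF(R) diag = [2] → torsion [2]

Answer: M ≅ ℤ^1 ⊕ ℤ/2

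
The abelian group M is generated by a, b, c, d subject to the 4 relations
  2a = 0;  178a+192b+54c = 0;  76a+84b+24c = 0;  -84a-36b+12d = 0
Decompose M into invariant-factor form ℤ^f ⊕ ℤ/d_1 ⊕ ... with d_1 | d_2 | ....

Answer: M ≅ ℤ/2 ⊕ ℤ/6 ⊕ ℤ/12 ⊕ ℤ/12

Derivation:
rank_ℚ(R)=4; free=4−4=0
SNF(R) diag = [2, 6, 12, 12] → torsion [2, 6, 12, 12]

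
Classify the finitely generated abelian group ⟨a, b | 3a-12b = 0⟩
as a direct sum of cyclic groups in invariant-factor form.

rank_ℚ(R)=1; free=2−1=1
SNF(R) diag = [3] → torsion [3]

Answer: M ≅ ℤ^1 ⊕ ℤ/3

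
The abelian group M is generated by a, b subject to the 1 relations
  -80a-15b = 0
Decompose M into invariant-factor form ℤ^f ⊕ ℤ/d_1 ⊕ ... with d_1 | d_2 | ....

rank_ℚ(R)=1; free=2−1=1
SNF(R) diag = [5] → torsion [5]

Answer: M ≅ ℤ^1 ⊕ ℤ/5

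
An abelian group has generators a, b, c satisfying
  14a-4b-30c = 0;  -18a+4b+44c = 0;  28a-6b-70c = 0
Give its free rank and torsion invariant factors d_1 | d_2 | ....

rank_ℚ(R)=3; free=3−3=0
SNF(R) diag = [2, 2, 2] → torsion [2, 2, 2]

Answer: M ≅ ℤ/2 ⊕ ℤ/2 ⊕ ℤ/2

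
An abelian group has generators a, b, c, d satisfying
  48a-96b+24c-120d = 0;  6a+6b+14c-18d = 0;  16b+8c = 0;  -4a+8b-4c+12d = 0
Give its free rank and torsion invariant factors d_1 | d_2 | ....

rank_ℚ(R)=4; free=4−4=0
SNF(R) diag = [2, 4, 8, 24] → torsion [2, 4, 8, 24]

Answer: M ≅ ℤ/2 ⊕ ℤ/4 ⊕ ℤ/8 ⊕ ℤ/24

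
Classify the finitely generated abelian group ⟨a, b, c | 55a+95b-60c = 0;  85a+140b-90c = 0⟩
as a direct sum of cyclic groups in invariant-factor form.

Answer: M ≅ ℤ^1 ⊕ ℤ/5 ⊕ ℤ/15

Derivation:
rank_ℚ(R)=2; free=3−2=1
SNF(R) diag = [5, 15] → torsion [5, 15]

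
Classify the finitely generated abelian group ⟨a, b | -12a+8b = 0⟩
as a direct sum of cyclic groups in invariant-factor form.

Answer: M ≅ ℤ^1 ⊕ ℤ/4

Derivation:
rank_ℚ(R)=1; free=2−1=1
SNF(R) diag = [4] → torsion [4]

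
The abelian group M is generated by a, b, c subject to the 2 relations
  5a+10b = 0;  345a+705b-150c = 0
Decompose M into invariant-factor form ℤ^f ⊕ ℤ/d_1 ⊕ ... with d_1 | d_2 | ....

rank_ℚ(R)=2; free=3−2=1
SNF(R) diag = [5, 15] → torsion [5, 15]

Answer: M ≅ ℤ^1 ⊕ ℤ/5 ⊕ ℤ/15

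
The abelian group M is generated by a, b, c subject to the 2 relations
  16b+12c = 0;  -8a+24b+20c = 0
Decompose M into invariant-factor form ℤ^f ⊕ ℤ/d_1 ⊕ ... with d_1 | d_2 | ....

rank_ℚ(R)=2; free=3−2=1
SNF(R) diag = [4, 8] → torsion [4, 8]

Answer: M ≅ ℤ^1 ⊕ ℤ/4 ⊕ ℤ/8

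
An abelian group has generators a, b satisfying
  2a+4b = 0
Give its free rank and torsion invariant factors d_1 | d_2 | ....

Answer: M ≅ ℤ^1 ⊕ ℤ/2

Derivation:
rank_ℚ(R)=1; free=2−1=1
SNF(R) diag = [2] → torsion [2]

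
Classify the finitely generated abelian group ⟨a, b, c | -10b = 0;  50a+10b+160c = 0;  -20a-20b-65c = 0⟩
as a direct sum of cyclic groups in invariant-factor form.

rank_ℚ(R)=3; free=3−3=0
SNF(R) diag = [5, 10, 10] → torsion [5, 10, 10]

Answer: M ≅ ℤ/5 ⊕ ℤ/10 ⊕ ℤ/10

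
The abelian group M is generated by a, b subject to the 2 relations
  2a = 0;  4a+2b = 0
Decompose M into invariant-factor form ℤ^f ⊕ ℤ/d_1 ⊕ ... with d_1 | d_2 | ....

Answer: M ≅ ℤ/2 ⊕ ℤ/2

Derivation:
rank_ℚ(R)=2; free=2−2=0
SNF(R) diag = [2, 2] → torsion [2, 2]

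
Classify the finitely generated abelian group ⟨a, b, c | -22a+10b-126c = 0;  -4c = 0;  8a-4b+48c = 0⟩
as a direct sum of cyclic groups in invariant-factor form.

rank_ℚ(R)=3; free=3−3=0
SNF(R) diag = [2, 4, 4] → torsion [2, 4, 4]

Answer: M ≅ ℤ/2 ⊕ ℤ/4 ⊕ ℤ/4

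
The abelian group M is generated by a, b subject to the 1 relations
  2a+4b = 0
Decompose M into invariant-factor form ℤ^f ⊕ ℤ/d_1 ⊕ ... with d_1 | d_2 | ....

Answer: M ≅ ℤ^1 ⊕ ℤ/2

Derivation:
rank_ℚ(R)=1; free=2−1=1
SNF(R) diag = [2] → torsion [2]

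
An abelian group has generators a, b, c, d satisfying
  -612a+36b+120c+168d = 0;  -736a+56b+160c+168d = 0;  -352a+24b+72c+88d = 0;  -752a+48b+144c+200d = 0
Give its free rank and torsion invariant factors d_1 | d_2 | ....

Answer: M ≅ ℤ/4 ⊕ ℤ/8 ⊕ ℤ/24 ⊕ ℤ/24

Derivation:
rank_ℚ(R)=4; free=4−4=0
SNF(R) diag = [4, 8, 24, 24] → torsion [4, 8, 24, 24]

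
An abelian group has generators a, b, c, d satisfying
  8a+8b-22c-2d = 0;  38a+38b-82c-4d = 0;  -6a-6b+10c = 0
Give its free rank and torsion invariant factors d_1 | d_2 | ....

Answer: M ≅ ℤ^1 ⊕ ℤ/2 ⊕ ℤ/2 ⊕ ℤ/4

Derivation:
rank_ℚ(R)=3; free=4−3=1
SNF(R) diag = [2, 2, 4] → torsion [2, 2, 4]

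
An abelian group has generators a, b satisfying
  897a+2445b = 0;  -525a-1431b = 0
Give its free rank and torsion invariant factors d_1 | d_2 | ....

rank_ℚ(R)=2; free=2−2=0
SNF(R) diag = [3, 6] → torsion [3, 6]

Answer: M ≅ ℤ/3 ⊕ ℤ/6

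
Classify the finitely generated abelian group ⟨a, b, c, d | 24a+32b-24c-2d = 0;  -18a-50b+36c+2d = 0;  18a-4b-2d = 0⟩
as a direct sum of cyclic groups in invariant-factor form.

Answer: M ≅ ℤ^1 ⊕ ℤ/2 ⊕ ℤ/6 ⊕ ℤ/18

Derivation:
rank_ℚ(R)=3; free=4−3=1
SNF(R) diag = [2, 6, 18] → torsion [2, 6, 18]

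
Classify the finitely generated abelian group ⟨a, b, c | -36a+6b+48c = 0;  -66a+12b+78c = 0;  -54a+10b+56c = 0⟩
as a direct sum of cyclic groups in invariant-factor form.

Answer: M ≅ ℤ/2 ⊕ ℤ/6 ⊕ ℤ/18

Derivation:
rank_ℚ(R)=3; free=3−3=0
SNF(R) diag = [2, 6, 18] → torsion [2, 6, 18]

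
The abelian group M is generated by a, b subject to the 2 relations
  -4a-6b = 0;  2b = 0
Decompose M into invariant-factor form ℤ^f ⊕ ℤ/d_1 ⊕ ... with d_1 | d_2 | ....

Answer: M ≅ ℤ/2 ⊕ ℤ/4

Derivation:
rank_ℚ(R)=2; free=2−2=0
SNF(R) diag = [2, 4] → torsion [2, 4]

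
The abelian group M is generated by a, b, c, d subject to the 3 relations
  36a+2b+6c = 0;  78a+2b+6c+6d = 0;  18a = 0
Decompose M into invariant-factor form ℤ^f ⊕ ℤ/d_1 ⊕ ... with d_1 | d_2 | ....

rank_ℚ(R)=3; free=4−3=1
SNF(R) diag = [2, 6, 18] → torsion [2, 6, 18]

Answer: M ≅ ℤ^1 ⊕ ℤ/2 ⊕ ℤ/6 ⊕ ℤ/18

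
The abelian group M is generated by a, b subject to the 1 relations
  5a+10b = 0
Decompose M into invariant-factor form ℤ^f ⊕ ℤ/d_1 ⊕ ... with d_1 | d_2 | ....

rank_ℚ(R)=1; free=2−1=1
SNF(R) diag = [5] → torsion [5]

Answer: M ≅ ℤ^1 ⊕ ℤ/5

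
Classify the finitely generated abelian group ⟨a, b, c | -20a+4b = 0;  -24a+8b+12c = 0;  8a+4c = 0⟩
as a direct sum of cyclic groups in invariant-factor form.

rank_ℚ(R)=3; free=3−3=0
SNF(R) diag = [4, 4, 8] → torsion [4, 4, 8]

Answer: M ≅ ℤ/4 ⊕ ℤ/4 ⊕ ℤ/8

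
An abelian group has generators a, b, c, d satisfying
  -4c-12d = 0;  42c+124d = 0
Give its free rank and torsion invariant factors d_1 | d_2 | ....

Answer: M ≅ ℤ^2 ⊕ ℤ/2 ⊕ ℤ/4

Derivation:
rank_ℚ(R)=2; free=4−2=2
SNF(R) diag = [2, 4] → torsion [2, 4]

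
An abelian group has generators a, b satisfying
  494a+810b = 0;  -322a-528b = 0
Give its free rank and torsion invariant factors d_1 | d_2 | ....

Answer: M ≅ ℤ/2 ⊕ ℤ/6

Derivation:
rank_ℚ(R)=2; free=2−2=0
SNF(R) diag = [2, 6] → torsion [2, 6]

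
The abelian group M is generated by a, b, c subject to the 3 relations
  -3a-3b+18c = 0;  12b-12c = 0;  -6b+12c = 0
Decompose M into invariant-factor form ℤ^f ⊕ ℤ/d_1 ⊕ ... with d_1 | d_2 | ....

Answer: M ≅ ℤ/3 ⊕ ℤ/6 ⊕ ℤ/12

Derivation:
rank_ℚ(R)=3; free=3−3=0
SNF(R) diag = [3, 6, 12] → torsion [3, 6, 12]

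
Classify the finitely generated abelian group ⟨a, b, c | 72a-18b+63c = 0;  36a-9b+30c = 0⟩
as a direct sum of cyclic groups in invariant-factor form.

Answer: M ≅ ℤ^1 ⊕ ℤ/3 ⊕ ℤ/9

Derivation:
rank_ℚ(R)=2; free=3−2=1
SNF(R) diag = [3, 9] → torsion [3, 9]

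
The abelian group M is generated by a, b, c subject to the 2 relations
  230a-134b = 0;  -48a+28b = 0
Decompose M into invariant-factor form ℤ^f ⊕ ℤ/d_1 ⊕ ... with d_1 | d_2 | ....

Answer: M ≅ ℤ^1 ⊕ ℤ/2 ⊕ ℤ/4

Derivation:
rank_ℚ(R)=2; free=3−2=1
SNF(R) diag = [2, 4] → torsion [2, 4]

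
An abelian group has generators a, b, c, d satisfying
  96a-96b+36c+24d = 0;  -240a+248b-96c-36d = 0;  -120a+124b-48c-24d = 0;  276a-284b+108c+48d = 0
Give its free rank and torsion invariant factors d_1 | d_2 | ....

Answer: M ≅ ℤ/4 ⊕ ℤ/12 ⊕ ℤ/12 ⊕ ℤ/12

Derivation:
rank_ℚ(R)=4; free=4−4=0
SNF(R) diag = [4, 12, 12, 12] → torsion [4, 12, 12, 12]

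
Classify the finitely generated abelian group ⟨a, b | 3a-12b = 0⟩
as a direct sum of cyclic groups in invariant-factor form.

Answer: M ≅ ℤ^1 ⊕ ℤ/3

Derivation:
rank_ℚ(R)=1; free=2−1=1
SNF(R) diag = [3] → torsion [3]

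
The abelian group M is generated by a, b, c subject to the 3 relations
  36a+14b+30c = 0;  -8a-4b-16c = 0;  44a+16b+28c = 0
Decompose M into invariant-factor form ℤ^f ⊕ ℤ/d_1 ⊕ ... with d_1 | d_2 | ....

Answer: M ≅ ℤ/2 ⊕ ℤ/4 ⊕ ℤ/12

Derivation:
rank_ℚ(R)=3; free=3−3=0
SNF(R) diag = [2, 4, 12] → torsion [2, 4, 12]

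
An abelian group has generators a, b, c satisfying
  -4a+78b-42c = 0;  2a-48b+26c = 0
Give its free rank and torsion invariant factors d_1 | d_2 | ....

rank_ℚ(R)=2; free=3−2=1
SNF(R) diag = [2, 2] → torsion [2, 2]

Answer: M ≅ ℤ^1 ⊕ ℤ/2 ⊕ ℤ/2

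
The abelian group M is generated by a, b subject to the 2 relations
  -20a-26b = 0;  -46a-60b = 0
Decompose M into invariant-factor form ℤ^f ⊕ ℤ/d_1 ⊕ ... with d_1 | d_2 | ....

Answer: M ≅ ℤ/2 ⊕ ℤ/2

Derivation:
rank_ℚ(R)=2; free=2−2=0
SNF(R) diag = [2, 2] → torsion [2, 2]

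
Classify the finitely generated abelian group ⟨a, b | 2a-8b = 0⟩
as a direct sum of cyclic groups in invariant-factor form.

Answer: M ≅ ℤ^1 ⊕ ℤ/2

Derivation:
rank_ℚ(R)=1; free=2−1=1
SNF(R) diag = [2] → torsion [2]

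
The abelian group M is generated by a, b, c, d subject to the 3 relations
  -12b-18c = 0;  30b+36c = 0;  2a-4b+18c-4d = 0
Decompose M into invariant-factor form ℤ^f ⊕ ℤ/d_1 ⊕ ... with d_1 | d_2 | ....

rank_ℚ(R)=3; free=4−3=1
SNF(R) diag = [2, 6, 18] → torsion [2, 6, 18]

Answer: M ≅ ℤ^1 ⊕ ℤ/2 ⊕ ℤ/6 ⊕ ℤ/18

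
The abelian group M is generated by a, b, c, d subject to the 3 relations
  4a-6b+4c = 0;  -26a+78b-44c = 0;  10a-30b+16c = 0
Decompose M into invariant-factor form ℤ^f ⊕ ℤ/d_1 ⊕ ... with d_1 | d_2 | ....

rank_ℚ(R)=3; free=4−3=1
SNF(R) diag = [2, 6, 12] → torsion [2, 6, 12]

Answer: M ≅ ℤ^1 ⊕ ℤ/2 ⊕ ℤ/6 ⊕ ℤ/12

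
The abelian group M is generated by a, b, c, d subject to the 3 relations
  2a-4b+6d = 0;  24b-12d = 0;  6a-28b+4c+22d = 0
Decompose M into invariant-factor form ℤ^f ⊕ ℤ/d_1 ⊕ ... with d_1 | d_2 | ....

rank_ℚ(R)=3; free=4−3=1
SNF(R) diag = [2, 4, 12] → torsion [2, 4, 12]

Answer: M ≅ ℤ^1 ⊕ ℤ/2 ⊕ ℤ/4 ⊕ ℤ/12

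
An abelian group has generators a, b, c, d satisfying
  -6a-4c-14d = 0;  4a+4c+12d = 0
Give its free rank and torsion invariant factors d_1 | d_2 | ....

Answer: M ≅ ℤ^2 ⊕ ℤ/2 ⊕ ℤ/4

Derivation:
rank_ℚ(R)=2; free=4−2=2
SNF(R) diag = [2, 4] → torsion [2, 4]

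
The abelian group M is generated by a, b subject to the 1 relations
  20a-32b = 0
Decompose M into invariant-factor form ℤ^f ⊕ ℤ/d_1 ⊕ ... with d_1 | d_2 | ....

Answer: M ≅ ℤ^1 ⊕ ℤ/4

Derivation:
rank_ℚ(R)=1; free=2−1=1
SNF(R) diag = [4] → torsion [4]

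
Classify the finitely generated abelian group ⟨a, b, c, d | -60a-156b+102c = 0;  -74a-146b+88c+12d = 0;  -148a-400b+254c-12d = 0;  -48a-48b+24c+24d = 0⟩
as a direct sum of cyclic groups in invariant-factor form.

rank_ℚ(R)=4; free=4−4=0
SNF(R) diag = [2, 6, 12, 24] → torsion [2, 6, 12, 24]

Answer: M ≅ ℤ/2 ⊕ ℤ/6 ⊕ ℤ/12 ⊕ ℤ/24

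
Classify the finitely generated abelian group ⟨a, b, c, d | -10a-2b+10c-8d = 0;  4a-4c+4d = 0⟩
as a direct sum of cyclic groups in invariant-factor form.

rank_ℚ(R)=2; free=4−2=2
SNF(R) diag = [2, 4] → torsion [2, 4]

Answer: M ≅ ℤ^2 ⊕ ℤ/2 ⊕ ℤ/4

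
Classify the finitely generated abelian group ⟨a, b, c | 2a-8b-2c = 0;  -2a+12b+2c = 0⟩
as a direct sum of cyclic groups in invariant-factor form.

Answer: M ≅ ℤ^1 ⊕ ℤ/2 ⊕ ℤ/4

Derivation:
rank_ℚ(R)=2; free=3−2=1
SNF(R) diag = [2, 4] → torsion [2, 4]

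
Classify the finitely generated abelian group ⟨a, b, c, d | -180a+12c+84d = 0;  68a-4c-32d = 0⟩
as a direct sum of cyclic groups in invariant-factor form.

Answer: M ≅ ℤ^2 ⊕ ℤ/4 ⊕ ℤ/12

Derivation:
rank_ℚ(R)=2; free=4−2=2
SNF(R) diag = [4, 12] → torsion [4, 12]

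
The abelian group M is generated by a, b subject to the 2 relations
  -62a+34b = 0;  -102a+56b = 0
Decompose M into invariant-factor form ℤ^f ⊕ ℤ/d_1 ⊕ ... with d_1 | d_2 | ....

rank_ℚ(R)=2; free=2−2=0
SNF(R) diag = [2, 2] → torsion [2, 2]

Answer: M ≅ ℤ/2 ⊕ ℤ/2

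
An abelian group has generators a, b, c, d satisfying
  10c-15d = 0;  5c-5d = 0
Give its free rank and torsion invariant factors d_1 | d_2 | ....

rank_ℚ(R)=2; free=4−2=2
SNF(R) diag = [5, 5] → torsion [5, 5]

Answer: M ≅ ℤ^2 ⊕ ℤ/5 ⊕ ℤ/5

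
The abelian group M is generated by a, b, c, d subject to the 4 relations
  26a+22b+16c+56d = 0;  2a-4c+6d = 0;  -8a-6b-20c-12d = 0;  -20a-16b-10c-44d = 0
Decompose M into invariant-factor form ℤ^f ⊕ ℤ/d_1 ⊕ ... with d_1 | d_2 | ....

rank_ℚ(R)=4; free=4−4=0
SNF(R) diag = [2, 2, 6, 6] → torsion [2, 2, 6, 6]

Answer: M ≅ ℤ/2 ⊕ ℤ/2 ⊕ ℤ/6 ⊕ ℤ/6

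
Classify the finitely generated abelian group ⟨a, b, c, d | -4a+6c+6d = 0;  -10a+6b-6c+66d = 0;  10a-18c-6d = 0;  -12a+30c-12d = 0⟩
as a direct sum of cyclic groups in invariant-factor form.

rank_ℚ(R)=4; free=4−4=0
SNF(R) diag = [2, 6, 6, 6] → torsion [2, 6, 6, 6]

Answer: M ≅ ℤ/2 ⊕ ℤ/6 ⊕ ℤ/6 ⊕ ℤ/6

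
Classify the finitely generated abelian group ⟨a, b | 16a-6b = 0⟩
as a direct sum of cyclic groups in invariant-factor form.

Answer: M ≅ ℤ^1 ⊕ ℤ/2

Derivation:
rank_ℚ(R)=1; free=2−1=1
SNF(R) diag = [2] → torsion [2]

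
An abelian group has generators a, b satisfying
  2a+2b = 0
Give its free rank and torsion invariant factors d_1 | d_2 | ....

Answer: M ≅ ℤ^1 ⊕ ℤ/2

Derivation:
rank_ℚ(R)=1; free=2−1=1
SNF(R) diag = [2] → torsion [2]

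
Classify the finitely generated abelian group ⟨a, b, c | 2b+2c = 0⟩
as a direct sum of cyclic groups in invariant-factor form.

Answer: M ≅ ℤ^2 ⊕ ℤ/2

Derivation:
rank_ℚ(R)=1; free=3−1=2
SNF(R) diag = [2] → torsion [2]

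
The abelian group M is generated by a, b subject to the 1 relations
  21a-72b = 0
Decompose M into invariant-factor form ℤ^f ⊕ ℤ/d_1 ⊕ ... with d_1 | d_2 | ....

rank_ℚ(R)=1; free=2−1=1
SNF(R) diag = [3] → torsion [3]

Answer: M ≅ ℤ^1 ⊕ ℤ/3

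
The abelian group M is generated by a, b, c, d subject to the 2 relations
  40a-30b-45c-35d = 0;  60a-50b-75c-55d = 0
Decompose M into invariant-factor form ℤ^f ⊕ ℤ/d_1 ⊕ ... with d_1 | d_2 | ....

rank_ℚ(R)=2; free=4−2=2
SNF(R) diag = [5, 10] → torsion [5, 10]

Answer: M ≅ ℤ^2 ⊕ ℤ/5 ⊕ ℤ/10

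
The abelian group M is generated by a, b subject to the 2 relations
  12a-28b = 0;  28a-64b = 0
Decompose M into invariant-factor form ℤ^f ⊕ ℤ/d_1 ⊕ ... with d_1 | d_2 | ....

rank_ℚ(R)=2; free=2−2=0
SNF(R) diag = [4, 4] → torsion [4, 4]

Answer: M ≅ ℤ/4 ⊕ ℤ/4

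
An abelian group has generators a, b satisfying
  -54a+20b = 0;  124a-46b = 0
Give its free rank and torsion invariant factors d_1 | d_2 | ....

Answer: M ≅ ℤ/2 ⊕ ℤ/2

Derivation:
rank_ℚ(R)=2; free=2−2=0
SNF(R) diag = [2, 2] → torsion [2, 2]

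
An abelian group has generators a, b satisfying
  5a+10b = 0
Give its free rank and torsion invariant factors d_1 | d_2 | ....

Answer: M ≅ ℤ^1 ⊕ ℤ/5

Derivation:
rank_ℚ(R)=1; free=2−1=1
SNF(R) diag = [5] → torsion [5]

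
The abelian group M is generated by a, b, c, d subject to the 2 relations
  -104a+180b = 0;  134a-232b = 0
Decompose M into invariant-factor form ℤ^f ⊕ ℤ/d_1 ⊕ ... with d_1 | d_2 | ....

Answer: M ≅ ℤ^2 ⊕ ℤ/2 ⊕ ℤ/4

Derivation:
rank_ℚ(R)=2; free=4−2=2
SNF(R) diag = [2, 4] → torsion [2, 4]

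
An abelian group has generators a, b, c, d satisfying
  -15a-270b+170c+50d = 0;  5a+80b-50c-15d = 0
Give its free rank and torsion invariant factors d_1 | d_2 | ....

Answer: M ≅ ℤ^2 ⊕ ℤ/5 ⊕ ℤ/5

Derivation:
rank_ℚ(R)=2; free=4−2=2
SNF(R) diag = [5, 5] → torsion [5, 5]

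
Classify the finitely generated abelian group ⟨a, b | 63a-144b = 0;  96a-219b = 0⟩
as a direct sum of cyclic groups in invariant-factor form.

rank_ℚ(R)=2; free=2−2=0
SNF(R) diag = [3, 9] → torsion [3, 9]

Answer: M ≅ ℤ/3 ⊕ ℤ/9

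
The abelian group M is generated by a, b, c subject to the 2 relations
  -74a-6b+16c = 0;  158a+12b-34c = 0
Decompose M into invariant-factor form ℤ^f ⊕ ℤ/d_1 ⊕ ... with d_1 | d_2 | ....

Answer: M ≅ ℤ^1 ⊕ ℤ/2 ⊕ ℤ/6

Derivation:
rank_ℚ(R)=2; free=3−2=1
SNF(R) diag = [2, 6] → torsion [2, 6]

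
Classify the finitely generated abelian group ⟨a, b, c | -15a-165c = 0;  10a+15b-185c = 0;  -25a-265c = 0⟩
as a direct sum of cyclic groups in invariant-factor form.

rank_ℚ(R)=3; free=3−3=0
SNF(R) diag = [5, 15, 30] → torsion [5, 15, 30]

Answer: M ≅ ℤ/5 ⊕ ℤ/15 ⊕ ℤ/30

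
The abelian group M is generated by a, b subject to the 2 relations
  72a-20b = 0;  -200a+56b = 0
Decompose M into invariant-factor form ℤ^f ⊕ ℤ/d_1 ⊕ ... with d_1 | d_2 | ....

Answer: M ≅ ℤ/4 ⊕ ℤ/8

Derivation:
rank_ℚ(R)=2; free=2−2=0
SNF(R) diag = [4, 8] → torsion [4, 8]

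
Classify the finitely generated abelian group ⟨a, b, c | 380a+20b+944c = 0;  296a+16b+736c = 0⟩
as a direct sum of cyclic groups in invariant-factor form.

Answer: M ≅ ℤ^1 ⊕ ℤ/4 ⊕ ℤ/8

Derivation:
rank_ℚ(R)=2; free=3−2=1
SNF(R) diag = [4, 8] → torsion [4, 8]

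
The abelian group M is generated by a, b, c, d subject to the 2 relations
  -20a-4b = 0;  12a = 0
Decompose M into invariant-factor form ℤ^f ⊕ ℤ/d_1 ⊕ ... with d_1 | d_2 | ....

Answer: M ≅ ℤ^2 ⊕ ℤ/4 ⊕ ℤ/12

Derivation:
rank_ℚ(R)=2; free=4−2=2
SNF(R) diag = [4, 12] → torsion [4, 12]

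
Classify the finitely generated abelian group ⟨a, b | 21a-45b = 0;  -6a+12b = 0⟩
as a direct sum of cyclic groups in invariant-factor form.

rank_ℚ(R)=2; free=2−2=0
SNF(R) diag = [3, 6] → torsion [3, 6]

Answer: M ≅ ℤ/3 ⊕ ℤ/6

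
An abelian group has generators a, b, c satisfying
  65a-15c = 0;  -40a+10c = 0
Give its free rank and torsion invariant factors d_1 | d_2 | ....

Answer: M ≅ ℤ^1 ⊕ ℤ/5 ⊕ ℤ/10

Derivation:
rank_ℚ(R)=2; free=3−2=1
SNF(R) diag = [5, 10] → torsion [5, 10]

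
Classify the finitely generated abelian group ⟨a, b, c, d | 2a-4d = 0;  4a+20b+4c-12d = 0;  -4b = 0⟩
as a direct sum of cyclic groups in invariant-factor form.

Answer: M ≅ ℤ^1 ⊕ ℤ/2 ⊕ ℤ/4 ⊕ ℤ/4

Derivation:
rank_ℚ(R)=3; free=4−3=1
SNF(R) diag = [2, 4, 4] → torsion [2, 4, 4]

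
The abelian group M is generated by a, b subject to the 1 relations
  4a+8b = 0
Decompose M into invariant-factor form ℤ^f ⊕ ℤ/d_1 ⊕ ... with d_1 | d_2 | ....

rank_ℚ(R)=1; free=2−1=1
SNF(R) diag = [4] → torsion [4]

Answer: M ≅ ℤ^1 ⊕ ℤ/4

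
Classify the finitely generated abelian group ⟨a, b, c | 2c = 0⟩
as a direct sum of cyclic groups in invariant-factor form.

Answer: M ≅ ℤ^2 ⊕ ℤ/2

Derivation:
rank_ℚ(R)=1; free=3−1=2
SNF(R) diag = [2] → torsion [2]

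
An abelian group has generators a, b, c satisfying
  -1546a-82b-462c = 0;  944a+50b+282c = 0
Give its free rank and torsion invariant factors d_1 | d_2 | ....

Answer: M ≅ ℤ^1 ⊕ ℤ/2 ⊕ ℤ/6

Derivation:
rank_ℚ(R)=2; free=3−2=1
SNF(R) diag = [2, 6] → torsion [2, 6]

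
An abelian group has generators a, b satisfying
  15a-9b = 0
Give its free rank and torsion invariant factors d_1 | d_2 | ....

rank_ℚ(R)=1; free=2−1=1
SNF(R) diag = [3] → torsion [3]

Answer: M ≅ ℤ^1 ⊕ ℤ/3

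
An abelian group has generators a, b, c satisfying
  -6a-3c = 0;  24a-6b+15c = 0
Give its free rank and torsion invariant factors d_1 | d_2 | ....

Answer: M ≅ ℤ^1 ⊕ ℤ/3 ⊕ ℤ/6

Derivation:
rank_ℚ(R)=2; free=3−2=1
SNF(R) diag = [3, 6] → torsion [3, 6]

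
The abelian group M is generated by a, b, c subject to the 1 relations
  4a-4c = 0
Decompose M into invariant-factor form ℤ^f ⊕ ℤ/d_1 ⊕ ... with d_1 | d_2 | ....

rank_ℚ(R)=1; free=3−1=2
SNF(R) diag = [4] → torsion [4]

Answer: M ≅ ℤ^2 ⊕ ℤ/4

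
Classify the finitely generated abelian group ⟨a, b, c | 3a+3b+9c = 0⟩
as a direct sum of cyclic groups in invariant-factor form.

Answer: M ≅ ℤ^2 ⊕ ℤ/3

Derivation:
rank_ℚ(R)=1; free=3−1=2
SNF(R) diag = [3] → torsion [3]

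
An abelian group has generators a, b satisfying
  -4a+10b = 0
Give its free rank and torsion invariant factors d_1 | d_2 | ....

Answer: M ≅ ℤ^1 ⊕ ℤ/2

Derivation:
rank_ℚ(R)=1; free=2−1=1
SNF(R) diag = [2] → torsion [2]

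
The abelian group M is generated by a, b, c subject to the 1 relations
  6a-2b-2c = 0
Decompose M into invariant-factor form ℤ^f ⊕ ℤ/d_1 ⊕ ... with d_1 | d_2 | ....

Answer: M ≅ ℤ^2 ⊕ ℤ/2

Derivation:
rank_ℚ(R)=1; free=3−1=2
SNF(R) diag = [2] → torsion [2]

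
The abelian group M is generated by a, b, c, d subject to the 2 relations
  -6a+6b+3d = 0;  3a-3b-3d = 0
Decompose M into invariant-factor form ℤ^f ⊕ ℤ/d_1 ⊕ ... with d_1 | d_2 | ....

rank_ℚ(R)=2; free=4−2=2
SNF(R) diag = [3, 3] → torsion [3, 3]

Answer: M ≅ ℤ^2 ⊕ ℤ/3 ⊕ ℤ/3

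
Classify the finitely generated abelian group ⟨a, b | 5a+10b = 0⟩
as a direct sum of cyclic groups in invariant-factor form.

Answer: M ≅ ℤ^1 ⊕ ℤ/5

Derivation:
rank_ℚ(R)=1; free=2−1=1
SNF(R) diag = [5] → torsion [5]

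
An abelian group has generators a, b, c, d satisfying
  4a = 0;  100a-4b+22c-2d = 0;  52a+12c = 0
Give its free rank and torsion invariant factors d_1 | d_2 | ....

rank_ℚ(R)=3; free=4−3=1
SNF(R) diag = [2, 4, 12] → torsion [2, 4, 12]

Answer: M ≅ ℤ^1 ⊕ ℤ/2 ⊕ ℤ/4 ⊕ ℤ/12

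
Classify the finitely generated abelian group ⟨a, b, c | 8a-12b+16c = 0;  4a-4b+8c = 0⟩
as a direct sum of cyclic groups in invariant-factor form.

rank_ℚ(R)=2; free=3−2=1
SNF(R) diag = [4, 4] → torsion [4, 4]

Answer: M ≅ ℤ^1 ⊕ ℤ/4 ⊕ ℤ/4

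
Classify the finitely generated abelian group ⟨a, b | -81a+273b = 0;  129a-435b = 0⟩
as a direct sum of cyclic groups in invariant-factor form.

Answer: M ≅ ℤ/3 ⊕ ℤ/6

Derivation:
rank_ℚ(R)=2; free=2−2=0
SNF(R) diag = [3, 6] → torsion [3, 6]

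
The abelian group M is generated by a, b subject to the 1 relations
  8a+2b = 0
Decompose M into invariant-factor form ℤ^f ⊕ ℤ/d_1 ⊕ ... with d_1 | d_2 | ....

Answer: M ≅ ℤ^1 ⊕ ℤ/2

Derivation:
rank_ℚ(R)=1; free=2−1=1
SNF(R) diag = [2] → torsion [2]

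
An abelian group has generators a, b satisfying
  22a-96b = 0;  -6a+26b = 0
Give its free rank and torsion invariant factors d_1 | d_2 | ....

rank_ℚ(R)=2; free=2−2=0
SNF(R) diag = [2, 2] → torsion [2, 2]

Answer: M ≅ ℤ/2 ⊕ ℤ/2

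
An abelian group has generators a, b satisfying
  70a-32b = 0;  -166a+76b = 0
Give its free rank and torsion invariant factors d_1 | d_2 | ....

rank_ℚ(R)=2; free=2−2=0
SNF(R) diag = [2, 4] → torsion [2, 4]

Answer: M ≅ ℤ/2 ⊕ ℤ/4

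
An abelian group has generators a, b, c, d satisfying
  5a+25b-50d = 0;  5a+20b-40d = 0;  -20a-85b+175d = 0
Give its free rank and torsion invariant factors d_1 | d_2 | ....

Answer: M ≅ ℤ^1 ⊕ ℤ/5 ⊕ ℤ/5 ⊕ ℤ/5

Derivation:
rank_ℚ(R)=3; free=4−3=1
SNF(R) diag = [5, 5, 5] → torsion [5, 5, 5]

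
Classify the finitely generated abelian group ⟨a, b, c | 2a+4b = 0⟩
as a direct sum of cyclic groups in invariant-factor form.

rank_ℚ(R)=1; free=3−1=2
SNF(R) diag = [2] → torsion [2]

Answer: M ≅ ℤ^2 ⊕ ℤ/2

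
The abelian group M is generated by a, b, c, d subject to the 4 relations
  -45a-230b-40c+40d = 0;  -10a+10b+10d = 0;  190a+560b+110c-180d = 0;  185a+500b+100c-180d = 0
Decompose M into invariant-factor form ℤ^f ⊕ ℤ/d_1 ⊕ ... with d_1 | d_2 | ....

rank_ℚ(R)=4; free=4−4=0
SNF(R) diag = [5, 10, 10, 30] → torsion [5, 10, 10, 30]

Answer: M ≅ ℤ/5 ⊕ ℤ/10 ⊕ ℤ/10 ⊕ ℤ/30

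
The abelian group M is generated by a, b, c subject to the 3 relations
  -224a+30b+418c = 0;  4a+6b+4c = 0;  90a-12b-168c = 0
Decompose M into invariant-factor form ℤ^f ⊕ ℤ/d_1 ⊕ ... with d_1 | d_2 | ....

Answer: M ≅ ℤ/2 ⊕ ℤ/6 ⊕ ℤ/18

Derivation:
rank_ℚ(R)=3; free=3−3=0
SNF(R) diag = [2, 6, 18] → torsion [2, 6, 18]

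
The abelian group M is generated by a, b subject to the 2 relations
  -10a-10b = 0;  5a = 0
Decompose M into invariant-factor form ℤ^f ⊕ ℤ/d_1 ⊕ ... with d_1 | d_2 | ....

rank_ℚ(R)=2; free=2−2=0
SNF(R) diag = [5, 10] → torsion [5, 10]

Answer: M ≅ ℤ/5 ⊕ ℤ/10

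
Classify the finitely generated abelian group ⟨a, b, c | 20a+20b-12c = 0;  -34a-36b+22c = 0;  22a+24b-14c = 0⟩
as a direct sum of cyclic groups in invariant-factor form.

rank_ℚ(R)=3; free=3−3=0
SNF(R) diag = [2, 4, 4] → torsion [2, 4, 4]

Answer: M ≅ ℤ/2 ⊕ ℤ/4 ⊕ ℤ/4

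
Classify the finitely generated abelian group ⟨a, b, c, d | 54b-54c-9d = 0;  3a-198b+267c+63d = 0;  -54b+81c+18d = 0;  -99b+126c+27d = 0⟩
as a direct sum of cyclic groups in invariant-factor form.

Answer: M ≅ ℤ/3 ⊕ ℤ/9 ⊕ ℤ/9 ⊕ ℤ/27

Derivation:
rank_ℚ(R)=4; free=4−4=0
SNF(R) diag = [3, 9, 9, 27] → torsion [3, 9, 9, 27]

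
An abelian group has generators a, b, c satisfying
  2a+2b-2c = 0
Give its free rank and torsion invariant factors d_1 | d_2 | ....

Answer: M ≅ ℤ^2 ⊕ ℤ/2

Derivation:
rank_ℚ(R)=1; free=3−1=2
SNF(R) diag = [2] → torsion [2]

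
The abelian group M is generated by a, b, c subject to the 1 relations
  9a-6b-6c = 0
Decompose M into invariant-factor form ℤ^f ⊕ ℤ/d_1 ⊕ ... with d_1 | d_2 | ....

Answer: M ≅ ℤ^2 ⊕ ℤ/3

Derivation:
rank_ℚ(R)=1; free=3−1=2
SNF(R) diag = [3] → torsion [3]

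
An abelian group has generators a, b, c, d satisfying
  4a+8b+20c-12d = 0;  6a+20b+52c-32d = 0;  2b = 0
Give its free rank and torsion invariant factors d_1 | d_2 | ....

rank_ℚ(R)=3; free=4−3=1
SNF(R) diag = [2, 2, 4] → torsion [2, 2, 4]

Answer: M ≅ ℤ^1 ⊕ ℤ/2 ⊕ ℤ/2 ⊕ ℤ/4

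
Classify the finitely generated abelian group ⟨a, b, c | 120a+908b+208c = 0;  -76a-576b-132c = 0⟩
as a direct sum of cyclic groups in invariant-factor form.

Answer: M ≅ ℤ^1 ⊕ ℤ/4 ⊕ ℤ/4

Derivation:
rank_ℚ(R)=2; free=3−2=1
SNF(R) diag = [4, 4] → torsion [4, 4]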